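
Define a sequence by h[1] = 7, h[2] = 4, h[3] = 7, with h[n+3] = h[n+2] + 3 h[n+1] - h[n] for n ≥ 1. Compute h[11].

h[4] = 7 + 3(4) - 7 = 12
h[5] = 12 + 3(7) - 4 = 29
h[6] = 29 + 3(12) - 7 = 58
h[7] = 58 + 3(29) - 12 = 133
h[8] = 133 + 3(58) - 29 = 278
h[9] = 278 + 3(133) - 58 = 619
h[10] = 619 + 3(278) - 133 = 1320
h[11] = 1320 + 3(619) - 278 = 2899

2899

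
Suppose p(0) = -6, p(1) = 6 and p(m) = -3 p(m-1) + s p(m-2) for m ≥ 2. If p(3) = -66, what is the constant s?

-5

p(2) = -18 - 6s
p(3) = 54 + 24s
So 54 + 24s = -66, giving s = -5.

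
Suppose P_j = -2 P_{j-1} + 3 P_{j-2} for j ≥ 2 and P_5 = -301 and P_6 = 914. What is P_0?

Rearranging, P_{j-2} = (P_j + 2 P_{j-1}) / 3.
P_4 = (914 + 2(-301)) / 3 = 312/3 = 104
P_3 = (-301 + 2(104)) / 3 = -93/3 = -31
P_2 = (104 + 2(-31)) / 3 = 42/3 = 14
P_1 = (-31 + 2(14)) / 3 = -3/3 = -1
P_0 = (14 + 2(-1)) / 3 = 12/3 = 4

4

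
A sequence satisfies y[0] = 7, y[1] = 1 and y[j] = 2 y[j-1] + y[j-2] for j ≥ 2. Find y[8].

y[2] = 2*1 + 7 = 9
y[3] = 2*9 + 1 = 19
y[4] = 2*19 + 9 = 47
y[5] = 2*47 + 19 = 113
y[6] = 2*113 + 47 = 273
y[7] = 2*273 + 113 = 659
y[8] = 2*659 + 273 = 1591

1591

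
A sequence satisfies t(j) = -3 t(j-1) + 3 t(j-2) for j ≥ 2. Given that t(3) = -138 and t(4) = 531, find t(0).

6

Rearranging, t(j-2) = (t(j) + 3 t(j-1)) / 3.
t(2) = (531 + 3(-138)) / 3 = 117/3 = 39
t(1) = (-138 + 3(39)) / 3 = -21/3 = -7
t(0) = (39 + 3(-7)) / 3 = 18/3 = 6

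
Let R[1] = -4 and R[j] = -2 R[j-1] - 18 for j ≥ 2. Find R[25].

The fixed point is -18/(1 + 2) = -6, so R[j] + 6 = -2(R[j-1] + 6).
Hence R[j] = 2·(-2)^{j-1} - 6.
R[25] = 2·(-2)^{24} - 6 = 2·16777216 - 6 = 33554426.

33554426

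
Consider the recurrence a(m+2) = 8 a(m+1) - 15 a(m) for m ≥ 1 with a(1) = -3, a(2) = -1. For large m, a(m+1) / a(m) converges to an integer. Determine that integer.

The characteristic equation is r^2 - 8r + 15 = 0, which factors as (r - 5)(r - 3) = 0.
So the roots are 5 and 3. Since |5| > |3| and the coefficient of 5^m is non-zero, the ratio tends to 5.

5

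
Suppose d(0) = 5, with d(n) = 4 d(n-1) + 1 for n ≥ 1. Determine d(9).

d(1) = 4(5) + 1 = 21
d(2) = 4(21) + 1 = 85
d(3) = 4(85) + 1 = 341
d(4) = 4(341) + 1 = 1365
d(5) = 4(1365) + 1 = 5461
d(6) = 4(5461) + 1 = 21845
d(7) = 4(21845) + 1 = 87381
d(8) = 4(87381) + 1 = 349525
d(9) = 4(349525) + 1 = 1398101

1398101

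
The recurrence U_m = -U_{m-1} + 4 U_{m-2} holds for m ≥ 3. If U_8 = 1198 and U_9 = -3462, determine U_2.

Rearranging, U_{m-2} = (U_m + U_{m-1}) / 4.
U_7 = (-3462 + 1198) / 4 = -2264/4 = -566
U_6 = (1198 + (-566)) / 4 = 632/4 = 158
U_5 = (-566 + 158) / 4 = -408/4 = -102
U_4 = (158 + (-102)) / 4 = 56/4 = 14
U_3 = (-102 + 14) / 4 = -88/4 = -22
U_2 = (14 + (-22)) / 4 = -8/4 = -2

-2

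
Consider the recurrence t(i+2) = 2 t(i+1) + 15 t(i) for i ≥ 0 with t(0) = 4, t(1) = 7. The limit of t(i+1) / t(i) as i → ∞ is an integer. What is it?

5

The characteristic equation is r^2 - 2r - 15 = 0, which factors as (r - 5)(r + 3) = 0.
So the roots are 5 and -3. Since |5| > |-3| and the coefficient of 5^i is non-zero, the ratio tends to 5.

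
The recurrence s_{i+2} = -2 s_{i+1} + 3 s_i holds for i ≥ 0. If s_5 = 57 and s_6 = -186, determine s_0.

-4

Rearranging, s_{i-2} = (s_i + 2 s_{i-1}) / 3.
s_4 = (-186 + 2·57) / 3 = -72/3 = -24
s_3 = (57 + 2·(-24)) / 3 = 9/3 = 3
s_2 = (-24 + 2·3) / 3 = -18/3 = -6
s_1 = (3 + 2·(-6)) / 3 = -9/3 = -3
s_0 = (-6 + 2·(-3)) / 3 = -12/3 = -4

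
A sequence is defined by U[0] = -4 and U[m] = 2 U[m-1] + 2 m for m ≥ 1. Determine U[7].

-18

U[1] = 2(-4) + 2 = -6
U[2] = 2(-6) + 4 = -8
U[3] = 2(-8) + 6 = -10
U[4] = 2(-10) + 8 = -12
U[5] = 2(-12) + 10 = -14
U[6] = 2(-14) + 12 = -16
U[7] = 2(-16) + 14 = -18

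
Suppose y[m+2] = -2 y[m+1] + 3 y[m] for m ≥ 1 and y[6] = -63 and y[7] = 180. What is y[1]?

-2

Rearranging, y[m-2] = (y[m] + 2 y[m-1]) / 3.
y[5] = (180 + 2*(-63)) / 3 = 54/3 = 18
y[4] = (-63 + 2*18) / 3 = -27/3 = -9
y[3] = (18 + 2*(-9)) / 3 = 0/3 = 0
y[2] = (-9 + 2*0) / 3 = -9/3 = -3
y[1] = (0 + 2*(-3)) / 3 = -6/3 = -2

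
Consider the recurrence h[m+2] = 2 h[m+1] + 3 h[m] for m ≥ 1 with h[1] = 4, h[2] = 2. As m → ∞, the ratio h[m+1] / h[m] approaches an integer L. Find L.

3

The characteristic equation is r^2 - 2r - 3 = 0, which factors as (r - 3)(r + 1) = 0.
So the roots are 3 and -1. Since |3| > |-1| and the coefficient of 3^m is non-zero, the ratio tends to 3.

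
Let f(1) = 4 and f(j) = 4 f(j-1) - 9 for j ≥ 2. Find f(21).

1099511627779

The fixed point is -9/(1 - 4) = 3, so f(j) - 3 = 4(f(j-1) - 3).
Hence f(j) = 1·4^{j-1} + 3.
f(21) = 1·4^{20} + 3 = 1·1099511627776 + 3 = 1099511627779.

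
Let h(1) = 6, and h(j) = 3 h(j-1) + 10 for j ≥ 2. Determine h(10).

216508

h(2) = 3(6) + 10 = 28
h(3) = 3(28) + 10 = 94
h(4) = 3(94) + 10 = 292
h(5) = 3(292) + 10 = 886
h(6) = 3(886) + 10 = 2668
h(7) = 3(2668) + 10 = 8014
h(8) = 3(8014) + 10 = 24052
h(9) = 3(24052) + 10 = 72166
h(10) = 3(72166) + 10 = 216508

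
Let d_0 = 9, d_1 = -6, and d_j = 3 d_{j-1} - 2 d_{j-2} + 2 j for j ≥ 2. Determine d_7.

d_2 = 3·(-6) - 2·9 + 4 = -32
d_3 = 3·(-32) - 2·(-6) + 6 = -78
d_4 = 3·(-78) - 2·(-32) + 8 = -162
d_5 = 3·(-162) - 2·(-78) + 10 = -320
d_6 = 3·(-320) - 2·(-162) + 12 = -624
d_7 = 3·(-624) - 2·(-320) + 14 = -1218

-1218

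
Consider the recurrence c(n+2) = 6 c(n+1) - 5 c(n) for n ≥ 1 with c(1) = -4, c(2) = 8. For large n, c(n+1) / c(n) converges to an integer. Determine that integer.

5

The characteristic equation is r^2 - 6r + 5 = 0, which factors as (r - 5)(r - 1) = 0.
So the roots are 5 and 1. Since |5| > |1| and the coefficient of 5^n is non-zero, the ratio tends to 5.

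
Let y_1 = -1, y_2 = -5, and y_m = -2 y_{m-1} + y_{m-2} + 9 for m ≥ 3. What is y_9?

y_3 = -2·(-5) + (-1) + 9 = 18
y_4 = -2·18 + (-5) + 9 = -32
y_5 = -2·(-32) + 18 + 9 = 91
y_6 = -2·91 + (-32) + 9 = -205
y_7 = -2·(-205) + 91 + 9 = 510
y_8 = -2·510 + (-205) + 9 = -1216
y_9 = -2·(-1216) + 510 + 9 = 2951

2951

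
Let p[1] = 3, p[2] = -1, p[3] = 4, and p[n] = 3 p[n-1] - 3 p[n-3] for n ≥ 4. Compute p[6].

p[4] = 3(4) - 3(3) = 3
p[5] = 3(3) - 3(-1) = 12
p[6] = 3(12) - 3(4) = 24

24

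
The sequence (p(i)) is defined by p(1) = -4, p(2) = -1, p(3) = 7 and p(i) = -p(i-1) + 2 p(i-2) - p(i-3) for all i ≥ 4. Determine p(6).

p(4) = -7 + 2·(-1) - (-4) = -5
p(5) = -(-5) + 2·7 - (-1) = 20
p(6) = -20 + 2·(-5) - 7 = -37

-37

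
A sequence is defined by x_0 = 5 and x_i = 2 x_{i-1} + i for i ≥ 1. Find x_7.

x_1 = 2(5) + 1 = 11
x_2 = 2(11) + 2 = 24
x_3 = 2(24) + 3 = 51
x_4 = 2(51) + 4 = 106
x_5 = 2(106) + 5 = 217
x_6 = 2(217) + 6 = 440
x_7 = 2(440) + 7 = 887

887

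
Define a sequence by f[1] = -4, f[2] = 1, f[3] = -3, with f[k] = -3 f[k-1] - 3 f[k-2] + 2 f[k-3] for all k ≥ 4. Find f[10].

f[4] = -3(-3) - 3(1) + 2(-4) = -2
f[5] = -3(-2) - 3(-3) + 2(1) = 17
f[6] = -3(17) - 3(-2) + 2(-3) = -51
f[7] = -3(-51) - 3(17) + 2(-2) = 98
f[8] = -3(98) - 3(-51) + 2(17) = -107
f[9] = -3(-107) - 3(98) + 2(-51) = -75
f[10] = -3(-75) - 3(-107) + 2(98) = 742

742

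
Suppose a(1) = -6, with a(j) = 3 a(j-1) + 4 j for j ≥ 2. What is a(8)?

-2206

a(2) = 3*(-6) + 8 = -10
a(3) = 3*(-10) + 12 = -18
a(4) = 3*(-18) + 16 = -38
a(5) = 3*(-38) + 20 = -94
a(6) = 3*(-94) + 24 = -258
a(7) = 3*(-258) + 28 = -746
a(8) = 3*(-746) + 32 = -2206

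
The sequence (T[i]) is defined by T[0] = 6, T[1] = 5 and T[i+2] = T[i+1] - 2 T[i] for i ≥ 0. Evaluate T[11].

T[2] = 5 - 2·6 = -7
T[3] = (-7) - 2·5 = -17
T[4] = (-17) - 2·(-7) = -3
T[5] = (-3) - 2·(-17) = 31
T[6] = 31 - 2·(-3) = 37
T[7] = 37 - 2·31 = -25
T[8] = (-25) - 2·37 = -99
T[9] = (-99) - 2·(-25) = -49
T[10] = (-49) - 2·(-99) = 149
T[11] = 149 - 2·(-49) = 247

247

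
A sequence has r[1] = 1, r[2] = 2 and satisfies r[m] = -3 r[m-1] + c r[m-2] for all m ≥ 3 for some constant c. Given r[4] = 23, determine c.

-5

r[3] = -6 + c
r[4] = 18 - c
So 18 - c = 23, giving c = -5.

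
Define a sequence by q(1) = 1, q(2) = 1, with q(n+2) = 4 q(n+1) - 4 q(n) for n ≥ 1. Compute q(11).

q(3) = 4·1 - 4·1 = 0
q(4) = 4·0 - 4·1 = -4
q(5) = 4·(-4) - 4·0 = -16
q(6) = 4·(-16) - 4·(-4) = -48
q(7) = 4·(-48) - 4·(-16) = -128
q(8) = 4·(-128) - 4·(-48) = -320
q(9) = 4·(-320) - 4·(-128) = -768
q(10) = 4·(-768) - 4·(-320) = -1792
q(11) = 4·(-1792) - 4·(-768) = -4096

-4096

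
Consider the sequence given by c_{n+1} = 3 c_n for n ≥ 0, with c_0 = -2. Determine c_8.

c_1 = 3*(-2) = -6
c_2 = 3*(-6) = -18
c_3 = 3*(-18) = -54
c_4 = 3*(-54) = -162
c_5 = 3*(-162) = -486
c_6 = 3*(-486) = -1458
c_7 = 3*(-1458) = -4374
c_8 = 3*(-4374) = -13122

-13122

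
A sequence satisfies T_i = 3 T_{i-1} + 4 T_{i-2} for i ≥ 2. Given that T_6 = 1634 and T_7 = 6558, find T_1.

6

Rearranging, T_{i-2} = (T_i - 3 T_{i-1}) / 4.
T_5 = (6558 - 3·1634) / 4 = 1656/4 = 414
T_4 = (1634 - 3·414) / 4 = 392/4 = 98
T_3 = (414 - 3·98) / 4 = 120/4 = 30
T_2 = (98 - 3·30) / 4 = 8/4 = 2
T_1 = (30 - 3·2) / 4 = 24/4 = 6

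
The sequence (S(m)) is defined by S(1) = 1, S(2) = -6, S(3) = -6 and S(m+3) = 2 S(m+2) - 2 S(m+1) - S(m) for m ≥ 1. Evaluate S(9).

S(4) = 2(-6) - 2(-6) - 1 = -1
S(5) = 2(-1) - 2(-6) - (-6) = 16
S(6) = 2(16) - 2(-1) - (-6) = 40
S(7) = 2(40) - 2(16) - (-1) = 49
S(8) = 2(49) - 2(40) - 16 = 2
S(9) = 2(2) - 2(49) - 40 = -134

-134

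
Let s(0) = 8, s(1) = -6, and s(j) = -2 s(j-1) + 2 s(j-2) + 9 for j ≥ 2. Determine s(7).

-4671

s(2) = -2·(-6) + 2·8 + 9 = 37
s(3) = -2·37 + 2·(-6) + 9 = -77
s(4) = -2·(-77) + 2·37 + 9 = 237
s(5) = -2·237 + 2·(-77) + 9 = -619
s(6) = -2·(-619) + 2·237 + 9 = 1721
s(7) = -2·1721 + 2·(-619) + 9 = -4671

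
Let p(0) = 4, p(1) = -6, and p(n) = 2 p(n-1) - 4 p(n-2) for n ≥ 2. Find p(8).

p(2) = 2(-6) - 4(4) = -28
p(3) = 2(-28) - 4(-6) = -32
p(4) = 2(-32) - 4(-28) = 48
p(5) = 2(48) - 4(-32) = 224
p(6) = 2(224) - 4(48) = 256
p(7) = 2(256) - 4(224) = -384
p(8) = 2(-384) - 4(256) = -1792

-1792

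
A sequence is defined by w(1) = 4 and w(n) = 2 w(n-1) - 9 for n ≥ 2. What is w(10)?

-2551

w(2) = 2*4 - 9 = -1
w(3) = 2*(-1) - 9 = -11
w(4) = 2*(-11) - 9 = -31
w(5) = 2*(-31) - 9 = -71
w(6) = 2*(-71) - 9 = -151
w(7) = 2*(-151) - 9 = -311
w(8) = 2*(-311) - 9 = -631
w(9) = 2*(-631) - 9 = -1271
w(10) = 2*(-1271) - 9 = -2551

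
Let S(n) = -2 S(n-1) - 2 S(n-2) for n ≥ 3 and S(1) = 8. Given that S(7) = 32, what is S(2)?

Let S(2) = v.
S(3) = -16 - 2v
S(4) = 32 + 2v
S(5) = -32
S(6) = -4v
S(7) = 64 + 8v
So 64 + 8v = 32, giving v = -4.

-4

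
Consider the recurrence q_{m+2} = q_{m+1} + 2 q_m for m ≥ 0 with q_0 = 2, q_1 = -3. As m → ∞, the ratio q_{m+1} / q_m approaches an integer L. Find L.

The characteristic equation is r^2 - r - 2 = 0, which factors as (r - 2)(r + 1) = 0.
So the roots are 2 and -1. Since |2| > |-1| and the coefficient of 2^m is non-zero, the ratio tends to 2.

2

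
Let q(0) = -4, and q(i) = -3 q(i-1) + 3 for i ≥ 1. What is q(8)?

q(1) = -3(-4) + 3 = 15
q(2) = -3(15) + 3 = -42
q(3) = -3(-42) + 3 = 129
q(4) = -3(129) + 3 = -384
q(5) = -3(-384) + 3 = 1155
q(6) = -3(1155) + 3 = -3462
q(7) = -3(-3462) + 3 = 10389
q(8) = -3(10389) + 3 = -31164

-31164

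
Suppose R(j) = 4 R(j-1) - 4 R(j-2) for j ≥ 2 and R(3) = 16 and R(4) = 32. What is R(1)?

Rearranging, R(j-2) = (R(j) - 4 R(j-1)) / -4.
R(2) = (32 - 4·16) / -4 = -32/-4 = 8
R(1) = (16 - 4·8) / -4 = -16/-4 = 4

4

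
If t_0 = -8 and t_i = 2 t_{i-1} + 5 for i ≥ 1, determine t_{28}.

The fixed point is 5/(1 - 2) = -5, so t_i + 5 = 2(t_{i-1} + 5).
Hence t_i = -3·2^i - 5.
t_{28} = -3·2^{28} - 5 = -3·268435456 - 5 = -805306373.

-805306373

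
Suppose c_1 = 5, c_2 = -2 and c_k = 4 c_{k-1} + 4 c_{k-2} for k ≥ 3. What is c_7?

c_3 = 4·(-2) + 4·5 = 12
c_4 = 4·12 + 4·(-2) = 40
c_5 = 4·40 + 4·12 = 208
c_6 = 4·208 + 4·40 = 992
c_7 = 4·992 + 4·208 = 4800

4800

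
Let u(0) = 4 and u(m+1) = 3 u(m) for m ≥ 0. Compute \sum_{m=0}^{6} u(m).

4372

u(1) = 3(4) = 12
u(2) = 3(12) = 36
u(3) = 3(36) = 108
u(4) = 3(108) = 324
u(5) = 3(324) = 972
u(6) = 3(972) = 2916
Sum = 4 + 12 + 36 + 108 + 324 + 972 + 2916 = 4372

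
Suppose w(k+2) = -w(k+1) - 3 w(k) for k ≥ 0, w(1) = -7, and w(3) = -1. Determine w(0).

-5

Let w(0) = z.
w(2) = 7 - 3z
w(3) = 14 + 3z
So 14 + 3z = -1, giving z = -5.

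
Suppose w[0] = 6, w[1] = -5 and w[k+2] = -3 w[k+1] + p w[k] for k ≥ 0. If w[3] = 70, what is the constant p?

w[2] = 15 + 6p
w[3] = -45 - 23p
So -45 - 23p = 70, giving p = -5.

-5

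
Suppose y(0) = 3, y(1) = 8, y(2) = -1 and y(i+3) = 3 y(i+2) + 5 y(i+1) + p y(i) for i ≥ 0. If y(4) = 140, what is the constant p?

2

y(3) = 37 + 3p
y(4) = 106 + 17p
So 106 + 17p = 140, giving p = 2.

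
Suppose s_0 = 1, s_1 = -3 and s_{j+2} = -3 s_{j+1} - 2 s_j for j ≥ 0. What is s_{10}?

s_2 = -3(-3) - 2(1) = 7
s_3 = -3(7) - 2(-3) = -15
s_4 = -3(-15) - 2(7) = 31
s_5 = -3(31) - 2(-15) = -63
s_6 = -3(-63) - 2(31) = 127
s_7 = -3(127) - 2(-63) = -255
s_8 = -3(-255) - 2(127) = 511
s_9 = -3(511) - 2(-255) = -1023
s_{10} = -3(-1023) - 2(511) = 2047

2047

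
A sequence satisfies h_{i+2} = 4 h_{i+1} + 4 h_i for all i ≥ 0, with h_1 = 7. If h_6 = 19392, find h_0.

Let h_0 = v.
h_2 = 28 + 4v
h_3 = 140 + 16v
h_4 = 672 + 80v
h_5 = 3248 + 384v
h_6 = 15680 + 1856v
So 15680 + 1856v = 19392, giving v = 2.

2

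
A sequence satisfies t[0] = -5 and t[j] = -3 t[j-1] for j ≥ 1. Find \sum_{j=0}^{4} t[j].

t[1] = -3*(-5) = 15
t[2] = -3*15 = -45
t[3] = -3*(-45) = 135
t[4] = -3*135 = -405
Sum = (-5) + 15 + (-45) + 135 + (-405) = -305

-305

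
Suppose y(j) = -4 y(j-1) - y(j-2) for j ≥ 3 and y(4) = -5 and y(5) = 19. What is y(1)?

-5

Rearranging, y(j-2) = -(y(j) + 4 y(j-1)).
y(3) = -(19 + 4(-5)) = 1
y(2) = -(-5 + 4(1)) = 1
y(1) = -(1 + 4(1)) = -5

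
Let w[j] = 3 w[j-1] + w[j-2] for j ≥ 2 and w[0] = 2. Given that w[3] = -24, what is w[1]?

Let w[1] = x.
w[2] = 2 + 3x
w[3] = 6 + 10x
So 6 + 10x = -24, giving x = -3.

-3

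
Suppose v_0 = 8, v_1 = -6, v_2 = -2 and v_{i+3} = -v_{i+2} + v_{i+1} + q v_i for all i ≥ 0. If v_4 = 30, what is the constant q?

-2

v_3 = -4 + 8q
v_4 = 2 - 14q
So 2 - 14q = 30, giving q = -2.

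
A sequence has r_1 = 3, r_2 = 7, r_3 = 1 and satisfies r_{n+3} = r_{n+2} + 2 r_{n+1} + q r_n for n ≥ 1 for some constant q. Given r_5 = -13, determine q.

-3

r_4 = 15 + 3q
r_5 = 17 + 10q
So 17 + 10q = -13, giving q = -3.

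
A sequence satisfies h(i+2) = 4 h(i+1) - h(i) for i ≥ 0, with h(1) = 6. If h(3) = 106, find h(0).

Let h(0) = y.
h(2) = 24 - y
h(3) = 90 - 4y
So 90 - 4y = 106, giving y = -4.

-4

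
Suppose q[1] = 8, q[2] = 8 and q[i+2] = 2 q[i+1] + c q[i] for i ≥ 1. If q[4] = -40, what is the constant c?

q[3] = 16 + 8c
q[4] = 32 + 24c
So 32 + 24c = -40, giving c = -3.

-3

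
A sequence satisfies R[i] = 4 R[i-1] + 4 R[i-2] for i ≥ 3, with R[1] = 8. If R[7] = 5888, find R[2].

-4

Let R[2] = x.
R[3] = 32 + 4x
R[4] = 128 + 20x
R[5] = 640 + 96x
R[6] = 3072 + 464x
R[7] = 14848 + 2240x
So 14848 + 2240x = 5888, giving x = -4.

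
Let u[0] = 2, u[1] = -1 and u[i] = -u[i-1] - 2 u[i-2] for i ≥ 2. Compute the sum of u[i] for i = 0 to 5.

u[2] = -(-1) - 2·2 = -3
u[3] = -(-3) - 2·(-1) = 5
u[4] = -5 - 2·(-3) = 1
u[5] = -1 - 2·5 = -11
Sum = 2 + (-1) + (-3) + 5 + 1 + (-11) = -7

-7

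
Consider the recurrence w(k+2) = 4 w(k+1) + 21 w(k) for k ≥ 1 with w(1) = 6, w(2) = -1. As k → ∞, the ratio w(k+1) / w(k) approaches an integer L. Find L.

The characteristic equation is r^2 - 4r - 21 = 0, which factors as (r - 7)(r + 3) = 0.
So the roots are 7 and -3. Since |7| > |-3| and the coefficient of 7^k is non-zero, the ratio tends to 7.

7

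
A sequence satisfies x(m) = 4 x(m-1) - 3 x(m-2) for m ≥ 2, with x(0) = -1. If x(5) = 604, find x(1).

4

Let x(1) = v.
x(2) = 3 + 4v
x(3) = 12 + 13v
x(4) = 39 + 40v
x(5) = 120 + 121v
So 120 + 121v = 604, giving v = 4.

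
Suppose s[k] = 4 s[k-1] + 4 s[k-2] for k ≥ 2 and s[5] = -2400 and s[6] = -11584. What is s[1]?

-6

Rearranging, s[k-2] = (s[k] - 4 s[k-1]) / 4.
s[4] = (-11584 - 4*(-2400)) / 4 = -1984/4 = -496
s[3] = (-2400 - 4*(-496)) / 4 = -416/4 = -104
s[2] = (-496 - 4*(-104)) / 4 = -80/4 = -20
s[1] = (-104 - 4*(-20)) / 4 = -24/4 = -6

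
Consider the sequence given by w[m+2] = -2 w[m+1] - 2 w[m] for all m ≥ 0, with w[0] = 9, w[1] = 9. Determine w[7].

-216

w[2] = -2(9) - 2(9) = -36
w[3] = -2(-36) - 2(9) = 54
w[4] = -2(54) - 2(-36) = -36
w[5] = -2(-36) - 2(54) = -36
w[6] = -2(-36) - 2(-36) = 144
w[7] = -2(144) - 2(-36) = -216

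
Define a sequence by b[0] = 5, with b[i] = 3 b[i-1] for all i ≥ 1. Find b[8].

32805

b[1] = 3·5 = 15
b[2] = 3·15 = 45
b[3] = 3·45 = 135
b[4] = 3·135 = 405
b[5] = 3·405 = 1215
b[6] = 3·1215 = 3645
b[7] = 3·3645 = 10935
b[8] = 3·10935 = 32805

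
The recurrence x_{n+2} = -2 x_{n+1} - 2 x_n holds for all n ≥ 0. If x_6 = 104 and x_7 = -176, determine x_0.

Rearranging, x_{n-2} = (x_n + 2 x_{n-1}) / -2.
x_5 = (-176 + 2·104) / -2 = 32/-2 = -16
x_4 = (104 + 2·(-16)) / -2 = 72/-2 = -36
x_3 = (-16 + 2·(-36)) / -2 = -88/-2 = 44
x_2 = (-36 + 2·44) / -2 = 52/-2 = -26
x_1 = (44 + 2·(-26)) / -2 = -8/-2 = 4
x_0 = (-26 + 2·4) / -2 = -18/-2 = 9

9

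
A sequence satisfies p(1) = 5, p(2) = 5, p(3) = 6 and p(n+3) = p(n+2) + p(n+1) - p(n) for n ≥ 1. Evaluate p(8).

8

p(4) = 6 + 5 - 5 = 6
p(5) = 6 + 6 - 5 = 7
p(6) = 7 + 6 - 6 = 7
p(7) = 7 + 7 - 6 = 8
p(8) = 8 + 7 - 7 = 8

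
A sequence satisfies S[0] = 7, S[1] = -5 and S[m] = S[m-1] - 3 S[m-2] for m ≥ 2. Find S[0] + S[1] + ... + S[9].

637

S[2] = (-5) - 3*7 = -26
S[3] = (-26) - 3*(-5) = -11
S[4] = (-11) - 3*(-26) = 67
S[5] = 67 - 3*(-11) = 100
S[6] = 100 - 3*67 = -101
S[7] = (-101) - 3*100 = -401
S[8] = (-401) - 3*(-101) = -98
S[9] = (-98) - 3*(-401) = 1105
Sum = 7 + (-5) + (-26) + (-11) + 67 + 100 + (-101) + (-401) + (-98) + 1105 = 637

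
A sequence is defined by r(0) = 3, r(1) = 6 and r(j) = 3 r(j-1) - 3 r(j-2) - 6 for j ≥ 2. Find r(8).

r(2) = 3*6 - 3*3 - 6 = 3
r(3) = 3*3 - 3*6 - 6 = -15
r(4) = 3*(-15) - 3*3 - 6 = -60
r(5) = 3*(-60) - 3*(-15) - 6 = -141
r(6) = 3*(-141) - 3*(-60) - 6 = -249
r(7) = 3*(-249) - 3*(-141) - 6 = -330
r(8) = 3*(-330) - 3*(-249) - 6 = -249

-249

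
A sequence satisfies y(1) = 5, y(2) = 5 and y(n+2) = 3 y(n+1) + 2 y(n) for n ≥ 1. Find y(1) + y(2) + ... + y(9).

68165

y(3) = 3*5 + 2*5 = 25
y(4) = 3*25 + 2*5 = 85
y(5) = 3*85 + 2*25 = 305
y(6) = 3*305 + 2*85 = 1085
y(7) = 3*1085 + 2*305 = 3865
y(8) = 3*3865 + 2*1085 = 13765
y(9) = 3*13765 + 2*3865 = 49025
Sum = 5 + 5 + 25 + 85 + 305 + 1085 + 3865 + 13765 + 49025 = 68165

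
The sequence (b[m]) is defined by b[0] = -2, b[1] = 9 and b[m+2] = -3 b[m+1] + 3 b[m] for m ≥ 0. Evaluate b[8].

b[2] = -3*9 + 3*(-2) = -33
b[3] = -3*(-33) + 3*9 = 126
b[4] = -3*126 + 3*(-33) = -477
b[5] = -3*(-477) + 3*126 = 1809
b[6] = -3*1809 + 3*(-477) = -6858
b[7] = -3*(-6858) + 3*1809 = 26001
b[8] = -3*26001 + 3*(-6858) = -98577

-98577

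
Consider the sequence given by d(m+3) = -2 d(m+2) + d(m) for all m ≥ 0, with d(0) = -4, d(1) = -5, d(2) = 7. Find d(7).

d(3) = -2*7 + (-4) = -18
d(4) = -2*(-18) + (-5) = 31
d(5) = -2*31 + 7 = -55
d(6) = -2*(-55) + (-18) = 92
d(7) = -2*92 + 31 = -153

-153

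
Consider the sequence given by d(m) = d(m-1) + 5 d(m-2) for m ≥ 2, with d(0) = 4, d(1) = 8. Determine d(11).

264788

d(2) = 8 + 5*4 = 28
d(3) = 28 + 5*8 = 68
d(4) = 68 + 5*28 = 208
d(5) = 208 + 5*68 = 548
d(6) = 548 + 5*208 = 1588
d(7) = 1588 + 5*548 = 4328
d(8) = 4328 + 5*1588 = 12268
d(9) = 12268 + 5*4328 = 33908
d(10) = 33908 + 5*12268 = 95248
d(11) = 95248 + 5*33908 = 264788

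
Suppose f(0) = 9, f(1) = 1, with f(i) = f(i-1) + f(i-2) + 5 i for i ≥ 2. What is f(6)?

f(2) = 1 + 9 + 10 = 20
f(3) = 20 + 1 + 15 = 36
f(4) = 36 + 20 + 20 = 76
f(5) = 76 + 36 + 25 = 137
f(6) = 137 + 76 + 30 = 243

243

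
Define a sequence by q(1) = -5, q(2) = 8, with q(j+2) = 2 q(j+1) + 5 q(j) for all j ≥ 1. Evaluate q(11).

36431

q(3) = 2·8 + 5·(-5) = -9
q(4) = 2·(-9) + 5·8 = 22
q(5) = 2·22 + 5·(-9) = -1
q(6) = 2·(-1) + 5·22 = 108
q(7) = 2·108 + 5·(-1) = 211
q(8) = 2·211 + 5·108 = 962
q(9) = 2·962 + 5·211 = 2979
q(10) = 2·2979 + 5·962 = 10768
q(11) = 2·10768 + 5·2979 = 36431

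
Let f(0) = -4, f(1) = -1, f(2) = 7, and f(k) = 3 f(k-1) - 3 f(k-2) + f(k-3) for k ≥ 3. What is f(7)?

f(3) = 3(7) - 3(-1) + (-4) = 20
f(4) = 3(20) - 3(7) + (-1) = 38
f(5) = 3(38) - 3(20) + 7 = 61
f(6) = 3(61) - 3(38) + 20 = 89
f(7) = 3(89) - 3(61) + 38 = 122

122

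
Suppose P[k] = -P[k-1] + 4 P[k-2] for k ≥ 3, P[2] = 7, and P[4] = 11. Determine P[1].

6

Let P[1] = w.
P[3] = -7 + 4w
P[4] = 35 - 4w
So 35 - 4w = 11, giving w = 6.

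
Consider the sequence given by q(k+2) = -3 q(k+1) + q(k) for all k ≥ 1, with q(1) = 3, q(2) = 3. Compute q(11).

q(3) = -3(3) + 3 = -6
q(4) = -3(-6) + 3 = 21
q(5) = -3(21) + (-6) = -69
q(6) = -3(-69) + 21 = 228
q(7) = -3(228) + (-69) = -753
q(8) = -3(-753) + 228 = 2487
q(9) = -3(2487) + (-753) = -8214
q(10) = -3(-8214) + 2487 = 27129
q(11) = -3(27129) + (-8214) = -89601

-89601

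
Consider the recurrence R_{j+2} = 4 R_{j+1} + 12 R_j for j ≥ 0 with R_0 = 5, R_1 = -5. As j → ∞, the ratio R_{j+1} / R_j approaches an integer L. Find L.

The characteristic equation is r^2 - 4r - 12 = 0, which factors as (r - 6)(r + 2) = 0.
So the roots are 6 and -2. Since |6| > |-2| and the coefficient of 6^j is non-zero, the ratio tends to 6.

6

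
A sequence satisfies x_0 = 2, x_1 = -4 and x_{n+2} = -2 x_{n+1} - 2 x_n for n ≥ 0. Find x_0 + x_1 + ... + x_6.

-6

x_2 = -2*(-4) - 2*2 = 4
x_3 = -2*4 - 2*(-4) = 0
x_4 = -2*0 - 2*4 = -8
x_5 = -2*(-8) - 2*0 = 16
x_6 = -2*16 - 2*(-8) = -16
Sum = 2 + (-4) + 4 + 0 + (-8) + 16 + (-16) = -6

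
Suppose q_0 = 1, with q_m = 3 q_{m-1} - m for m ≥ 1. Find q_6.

186

q_1 = 3*1 - 1 = 2
q_2 = 3*2 - 2 = 4
q_3 = 3*4 - 3 = 9
q_4 = 3*9 - 4 = 23
q_5 = 3*23 - 5 = 64
q_6 = 3*64 - 6 = 186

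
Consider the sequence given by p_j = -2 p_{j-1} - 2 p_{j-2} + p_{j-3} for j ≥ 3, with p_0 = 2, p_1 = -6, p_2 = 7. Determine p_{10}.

p_3 = -2*7 - 2*(-6) + 2 = 0
p_4 = -2*0 - 2*7 + (-6) = -20
p_5 = -2*(-20) - 2*0 + 7 = 47
p_6 = -2*47 - 2*(-20) + 0 = -54
p_7 = -2*(-54) - 2*47 + (-20) = -6
p_8 = -2*(-6) - 2*(-54) + 47 = 167
p_9 = -2*167 - 2*(-6) + (-54) = -376
p_{10} = -2*(-376) - 2*167 + (-6) = 412

412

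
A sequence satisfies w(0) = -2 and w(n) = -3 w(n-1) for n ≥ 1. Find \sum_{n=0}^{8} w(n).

w(1) = -3(-2) = 6
w(2) = -3(6) = -18
w(3) = -3(-18) = 54
w(4) = -3(54) = -162
w(5) = -3(-162) = 486
w(6) = -3(486) = -1458
w(7) = -3(-1458) = 4374
w(8) = -3(4374) = -13122
Sum = (-2) + 6 + (-18) + 54 + (-162) + 486 + (-1458) + 4374 + (-13122) = -9842

-9842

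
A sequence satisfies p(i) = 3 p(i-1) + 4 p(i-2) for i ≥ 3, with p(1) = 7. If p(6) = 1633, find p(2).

Let p(2) = w.
p(3) = 28 + 3w
p(4) = 84 + 13w
p(5) = 364 + 51w
p(6) = 1428 + 205w
So 1428 + 205w = 1633, giving w = 1.

1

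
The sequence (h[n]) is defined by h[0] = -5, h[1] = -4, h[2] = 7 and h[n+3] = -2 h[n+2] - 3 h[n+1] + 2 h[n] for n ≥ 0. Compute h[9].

-1204

h[3] = -2(7) - 3(-4) + 2(-5) = -12
h[4] = -2(-12) - 3(7) + 2(-4) = -5
h[5] = -2(-5) - 3(-12) + 2(7) = 60
h[6] = -2(60) - 3(-5) + 2(-12) = -129
h[7] = -2(-129) - 3(60) + 2(-5) = 68
h[8] = -2(68) - 3(-129) + 2(60) = 371
h[9] = -2(371) - 3(68) + 2(-129) = -1204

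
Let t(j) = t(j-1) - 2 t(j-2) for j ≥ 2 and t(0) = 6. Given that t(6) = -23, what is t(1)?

-7

Let t(1) = y.
t(2) = -12 + y
t(3) = -12 - y
t(4) = 12 - 3y
t(5) = 36 - y
t(6) = 12 + 5y
So 12 + 5y = -23, giving y = -7.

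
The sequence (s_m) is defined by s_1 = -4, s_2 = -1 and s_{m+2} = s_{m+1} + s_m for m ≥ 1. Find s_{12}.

s_3 = (-1) + (-4) = -5
s_4 = (-5) + (-1) = -6
s_5 = (-6) + (-5) = -11
s_6 = (-11) + (-6) = -17
s_7 = (-17) + (-11) = -28
s_8 = (-28) + (-17) = -45
s_9 = (-45) + (-28) = -73
s_{10} = (-73) + (-45) = -118
s_{11} = (-118) + (-73) = -191
s_{12} = (-191) + (-118) = -309

-309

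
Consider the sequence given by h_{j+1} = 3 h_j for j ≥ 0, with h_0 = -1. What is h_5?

h_1 = 3·(-1) = -3
h_2 = 3·(-3) = -9
h_3 = 3·(-9) = -27
h_4 = 3·(-27) = -81
h_5 = 3·(-81) = -243

-243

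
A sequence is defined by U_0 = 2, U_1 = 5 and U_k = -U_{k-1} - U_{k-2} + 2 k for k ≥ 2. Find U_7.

U_2 = -5 - 2 + 4 = -3
U_3 = -(-3) - 5 + 6 = 4
U_4 = -4 - (-3) + 8 = 7
U_5 = -7 - 4 + 10 = -1
U_6 = -(-1) - 7 + 12 = 6
U_7 = -6 - (-1) + 14 = 9

9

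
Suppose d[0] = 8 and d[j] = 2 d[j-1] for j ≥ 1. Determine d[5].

256

d[1] = 2(8) = 16
d[2] = 2(16) = 32
d[3] = 2(32) = 64
d[4] = 2(64) = 128
d[5] = 2(128) = 256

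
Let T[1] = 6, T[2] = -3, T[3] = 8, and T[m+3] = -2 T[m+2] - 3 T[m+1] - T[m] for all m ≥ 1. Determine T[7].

-44

T[4] = -2(8) - 3(-3) - 6 = -13
T[5] = -2(-13) - 3(8) - (-3) = 5
T[6] = -2(5) - 3(-13) - 8 = 21
T[7] = -2(21) - 3(5) - (-13) = -44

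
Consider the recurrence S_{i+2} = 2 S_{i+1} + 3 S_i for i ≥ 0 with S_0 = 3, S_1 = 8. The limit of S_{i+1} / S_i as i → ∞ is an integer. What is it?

3

The characteristic equation is r^2 - 2r - 3 = 0, which factors as (r - 3)(r + 1) = 0.
So the roots are 3 and -1. Since |3| > |-1| and the coefficient of 3^i is non-zero, the ratio tends to 3.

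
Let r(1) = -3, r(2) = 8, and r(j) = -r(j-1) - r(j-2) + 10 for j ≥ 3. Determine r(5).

r(3) = -8 - (-3) + 10 = 5
r(4) = -5 - 8 + 10 = -3
r(5) = -(-3) - 5 + 10 = 8

8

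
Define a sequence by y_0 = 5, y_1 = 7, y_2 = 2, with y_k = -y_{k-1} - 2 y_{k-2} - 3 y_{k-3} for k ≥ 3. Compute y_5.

50

y_3 = -2 - 2(7) - 3(5) = -31
y_4 = -(-31) - 2(2) - 3(7) = 6
y_5 = -6 - 2(-31) - 3(2) = 50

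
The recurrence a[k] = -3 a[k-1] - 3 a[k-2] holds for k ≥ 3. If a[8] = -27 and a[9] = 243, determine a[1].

2

Rearranging, a[k-2] = (a[k] + 3 a[k-1]) / -3.
a[7] = (243 + 3·(-27)) / -3 = 162/-3 = -54
a[6] = (-27 + 3·(-54)) / -3 = -189/-3 = 63
a[5] = (-54 + 3·63) / -3 = 135/-3 = -45
a[4] = (63 + 3·(-45)) / -3 = -72/-3 = 24
a[3] = (-45 + 3·24) / -3 = 27/-3 = -9
a[2] = (24 + 3·(-9)) / -3 = -3/-3 = 1
a[1] = (-9 + 3·1) / -3 = -6/-3 = 2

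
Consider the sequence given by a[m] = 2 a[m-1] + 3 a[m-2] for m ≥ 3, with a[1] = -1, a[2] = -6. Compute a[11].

a[3] = 2*(-6) + 3*(-1) = -15
a[4] = 2*(-15) + 3*(-6) = -48
a[5] = 2*(-48) + 3*(-15) = -141
a[6] = 2*(-141) + 3*(-48) = -426
a[7] = 2*(-426) + 3*(-141) = -1275
a[8] = 2*(-1275) + 3*(-426) = -3828
a[9] = 2*(-3828) + 3*(-1275) = -11481
a[10] = 2*(-11481) + 3*(-3828) = -34446
a[11] = 2*(-34446) + 3*(-11481) = -103335

-103335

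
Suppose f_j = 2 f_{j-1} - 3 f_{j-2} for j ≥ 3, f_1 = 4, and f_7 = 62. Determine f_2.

7

Let f_2 = y.
f_3 = -12 + 2y
f_4 = -24 + y
f_5 = -12 - 4y
f_6 = 48 - 11y
f_7 = 132 - 10y
So 132 - 10y = 62, giving y = 7.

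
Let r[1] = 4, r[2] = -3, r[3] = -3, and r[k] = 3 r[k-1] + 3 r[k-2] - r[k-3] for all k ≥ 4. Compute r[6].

-279

r[4] = 3*(-3) + 3*(-3) - 4 = -22
r[5] = 3*(-22) + 3*(-3) - (-3) = -72
r[6] = 3*(-72) + 3*(-22) - (-3) = -279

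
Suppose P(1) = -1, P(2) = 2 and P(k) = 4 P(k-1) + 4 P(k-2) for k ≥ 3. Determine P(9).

P(3) = 4·2 + 4·(-1) = 4
P(4) = 4·4 + 4·2 = 24
P(5) = 4·24 + 4·4 = 112
P(6) = 4·112 + 4·24 = 544
P(7) = 4·544 + 4·112 = 2624
P(8) = 4·2624 + 4·544 = 12672
P(9) = 4·12672 + 4·2624 = 61184

61184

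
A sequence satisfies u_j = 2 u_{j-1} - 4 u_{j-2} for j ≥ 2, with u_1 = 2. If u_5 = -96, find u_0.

-2

Let u_0 = v.
u_2 = 4 - 4v
u_3 = -8v
u_4 = -16
u_5 = -32 + 32v
So -32 + 32v = -96, giving v = -2.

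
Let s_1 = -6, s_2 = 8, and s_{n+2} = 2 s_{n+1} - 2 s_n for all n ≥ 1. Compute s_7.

-112

s_3 = 2*8 - 2*(-6) = 28
s_4 = 2*28 - 2*8 = 40
s_5 = 2*40 - 2*28 = 24
s_6 = 2*24 - 2*40 = -32
s_7 = 2*(-32) - 2*24 = -112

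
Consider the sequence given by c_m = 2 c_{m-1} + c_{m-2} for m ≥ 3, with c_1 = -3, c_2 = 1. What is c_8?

c_3 = 2·1 + (-3) = -1
c_4 = 2·(-1) + 1 = -1
c_5 = 2·(-1) + (-1) = -3
c_6 = 2·(-3) + (-1) = -7
c_7 = 2·(-7) + (-3) = -17
c_8 = 2·(-17) + (-7) = -41

-41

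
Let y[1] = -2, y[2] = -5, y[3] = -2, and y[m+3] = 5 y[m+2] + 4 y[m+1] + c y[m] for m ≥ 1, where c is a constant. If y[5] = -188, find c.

y[4] = -30 - 2c
y[5] = -158 - 15c
So -158 - 15c = -188, giving c = 2.

2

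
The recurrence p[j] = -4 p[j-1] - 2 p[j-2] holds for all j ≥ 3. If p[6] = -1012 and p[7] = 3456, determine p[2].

-5

Rearranging, p[j-2] = (p[j] + 4 p[j-1]) / -2.
p[5] = (3456 + 4·(-1012)) / -2 = -592/-2 = 296
p[4] = (-1012 + 4·296) / -2 = 172/-2 = -86
p[3] = (296 + 4·(-86)) / -2 = -48/-2 = 24
p[2] = (-86 + 4·24) / -2 = 10/-2 = -5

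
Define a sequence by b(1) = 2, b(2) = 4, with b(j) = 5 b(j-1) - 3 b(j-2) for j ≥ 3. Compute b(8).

19732

b(3) = 5·4 - 3·2 = 14
b(4) = 5·14 - 3·4 = 58
b(5) = 5·58 - 3·14 = 248
b(6) = 5·248 - 3·58 = 1066
b(7) = 5·1066 - 3·248 = 4586
b(8) = 5·4586 - 3·1066 = 19732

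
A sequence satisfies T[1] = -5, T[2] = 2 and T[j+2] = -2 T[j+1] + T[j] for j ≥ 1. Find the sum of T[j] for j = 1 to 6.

77

T[3] = -2(2) + (-5) = -9
T[4] = -2(-9) + 2 = 20
T[5] = -2(20) + (-9) = -49
T[6] = -2(-49) + 20 = 118
Sum = (-5) + 2 + (-9) + 20 + (-49) + 118 = 77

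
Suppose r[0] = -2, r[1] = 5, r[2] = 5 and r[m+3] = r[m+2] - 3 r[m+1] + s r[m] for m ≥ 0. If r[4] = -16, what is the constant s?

3

r[3] = -10 - 2s
r[4] = -25 + 3s
So -25 + 3s = -16, giving s = 3.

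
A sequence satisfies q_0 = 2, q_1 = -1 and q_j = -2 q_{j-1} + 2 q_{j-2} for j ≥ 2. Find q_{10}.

q_2 = -2·(-1) + 2·2 = 6
q_3 = -2·6 + 2·(-1) = -14
q_4 = -2·(-14) + 2·6 = 40
q_5 = -2·40 + 2·(-14) = -108
q_6 = -2·(-108) + 2·40 = 296
q_7 = -2·296 + 2·(-108) = -808
q_8 = -2·(-808) + 2·296 = 2208
q_9 = -2·2208 + 2·(-808) = -6032
q_{10} = -2·(-6032) + 2·2208 = 16480

16480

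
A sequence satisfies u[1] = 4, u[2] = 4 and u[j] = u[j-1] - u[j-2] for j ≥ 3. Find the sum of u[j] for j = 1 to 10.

4

u[3] = 4 - 4 = 0
u[4] = 0 - 4 = -4
u[5] = (-4) - 0 = -4
u[6] = (-4) - (-4) = 0
u[7] = 0 - (-4) = 4
u[8] = 4 - 0 = 4
u[9] = 4 - 4 = 0
u[10] = 0 - 4 = -4
Sum = 4 + 4 + 0 + (-4) + (-4) + 0 + 4 + 4 + 0 + (-4) = 4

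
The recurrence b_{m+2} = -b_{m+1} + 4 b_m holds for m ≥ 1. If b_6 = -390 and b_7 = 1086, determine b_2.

Rearranging, b_{m-2} = (b_m + b_{m-1}) / 4.
b_5 = (1086 + (-390)) / 4 = 696/4 = 174
b_4 = (-390 + 174) / 4 = -216/4 = -54
b_3 = (174 + (-54)) / 4 = 120/4 = 30
b_2 = (-54 + 30) / 4 = -24/4 = -6

-6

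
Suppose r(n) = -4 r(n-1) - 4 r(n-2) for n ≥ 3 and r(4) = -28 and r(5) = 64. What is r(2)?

Rearranging, r(n-2) = (r(n) + 4 r(n-1)) / -4.
r(3) = (64 + 4(-28)) / -4 = -48/-4 = 12
r(2) = (-28 + 4(12)) / -4 = 20/-4 = -5

-5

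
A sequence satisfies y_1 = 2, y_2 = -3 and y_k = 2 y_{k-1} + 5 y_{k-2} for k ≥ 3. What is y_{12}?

y_3 = 2*(-3) + 5*2 = 4
y_4 = 2*4 + 5*(-3) = -7
y_5 = 2*(-7) + 5*4 = 6
y_6 = 2*6 + 5*(-7) = -23
y_7 = 2*(-23) + 5*6 = -16
y_8 = 2*(-16) + 5*(-23) = -147
y_9 = 2*(-147) + 5*(-16) = -374
y_{10} = 2*(-374) + 5*(-147) = -1483
y_{11} = 2*(-1483) + 5*(-374) = -4836
y_{12} = 2*(-4836) + 5*(-1483) = -17087

-17087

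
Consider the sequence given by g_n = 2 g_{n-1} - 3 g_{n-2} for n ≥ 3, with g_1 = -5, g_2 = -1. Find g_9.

139

g_3 = 2(-1) - 3(-5) = 13
g_4 = 2(13) - 3(-1) = 29
g_5 = 2(29) - 3(13) = 19
g_6 = 2(19) - 3(29) = -49
g_7 = 2(-49) - 3(19) = -155
g_8 = 2(-155) - 3(-49) = -163
g_9 = 2(-163) - 3(-155) = 139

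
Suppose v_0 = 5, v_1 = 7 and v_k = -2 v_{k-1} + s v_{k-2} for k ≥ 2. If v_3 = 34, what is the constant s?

-2

v_2 = -14 + 5s
v_3 = 28 - 3s
So 28 - 3s = 34, giving s = -2.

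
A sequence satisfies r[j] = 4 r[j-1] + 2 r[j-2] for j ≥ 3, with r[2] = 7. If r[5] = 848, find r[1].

Let r[1] = z.
r[3] = 28 + 2z
r[4] = 126 + 8z
r[5] = 560 + 36z
So 560 + 36z = 848, giving z = 8.

8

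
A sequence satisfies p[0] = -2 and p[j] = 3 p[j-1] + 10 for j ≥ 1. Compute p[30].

The fixed point is 10/(1 - 3) = -5, so p[j] + 5 = 3(p[j-1] + 5).
Hence p[j] = 3·3^j - 5.
p[30] = 3·3^{30} - 5 = 3·205891132094649 - 5 = 617673396283942.

617673396283942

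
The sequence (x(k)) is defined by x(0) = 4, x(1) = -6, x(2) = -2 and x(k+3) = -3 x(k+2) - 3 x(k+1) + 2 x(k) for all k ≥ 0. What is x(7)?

x(3) = -3*(-2) - 3*(-6) + 2*4 = 32
x(4) = -3*32 - 3*(-2) + 2*(-6) = -102
x(5) = -3*(-102) - 3*32 + 2*(-2) = 206
x(6) = -3*206 - 3*(-102) + 2*32 = -248
x(7) = -3*(-248) - 3*206 + 2*(-102) = -78

-78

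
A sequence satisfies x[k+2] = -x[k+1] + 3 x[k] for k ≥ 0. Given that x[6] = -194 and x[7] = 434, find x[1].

2

Rearranging, x[k-2] = (x[k] + x[k-1]) / 3.
x[5] = (434 + (-194)) / 3 = 240/3 = 80
x[4] = (-194 + 80) / 3 = -114/3 = -38
x[3] = (80 + (-38)) / 3 = 42/3 = 14
x[2] = (-38 + 14) / 3 = -24/3 = -8
x[1] = (14 + (-8)) / 3 = 6/3 = 2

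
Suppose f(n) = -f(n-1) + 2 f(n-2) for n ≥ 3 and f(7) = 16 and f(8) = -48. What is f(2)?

Rearranging, f(n-2) = (f(n) + f(n-1)) / 2.
f(6) = (-48 + 16) / 2 = -32/2 = -16
f(5) = (16 + (-16)) / 2 = 0/2 = 0
f(4) = (-16 + 0) / 2 = -16/2 = -8
f(3) = (0 + (-8)) / 2 = -8/2 = -4
f(2) = (-8 + (-4)) / 2 = -12/2 = -6

-6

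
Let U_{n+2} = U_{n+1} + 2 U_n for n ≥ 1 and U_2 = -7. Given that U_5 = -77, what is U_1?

-7

Let U_1 = x.
U_3 = -7 + 2x
U_4 = -21 + 2x
U_5 = -35 + 6x
So -35 + 6x = -77, giving x = -7.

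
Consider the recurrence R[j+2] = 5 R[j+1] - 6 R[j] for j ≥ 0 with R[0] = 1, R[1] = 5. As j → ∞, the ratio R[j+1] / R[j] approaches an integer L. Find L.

The characteristic equation is r^2 - 5r + 6 = 0, which factors as (r - 3)(r - 2) = 0.
So the roots are 3 and 2. Since |3| > |2| and the coefficient of 3^j is non-zero, the ratio tends to 3.

3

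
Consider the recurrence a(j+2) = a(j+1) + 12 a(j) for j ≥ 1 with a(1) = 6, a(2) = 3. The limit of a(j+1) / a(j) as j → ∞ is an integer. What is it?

4

The characteristic equation is r^2 - r - 12 = 0, which factors as (r - 4)(r + 3) = 0.
So the roots are 4 and -3. Since |4| > |-3| and the coefficient of 4^j is non-zero, the ratio tends to 4.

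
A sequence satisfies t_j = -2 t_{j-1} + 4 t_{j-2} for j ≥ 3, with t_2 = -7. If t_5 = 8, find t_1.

Let t_1 = z.
t_3 = 14 + 4z
t_4 = -56 - 8z
t_5 = 168 + 32z
So 168 + 32z = 8, giving z = -5.

-5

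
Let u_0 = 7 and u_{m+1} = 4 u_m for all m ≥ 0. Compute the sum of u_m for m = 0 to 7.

152915

u_1 = 4*7 = 28
u_2 = 4*28 = 112
u_3 = 4*112 = 448
u_4 = 4*448 = 1792
u_5 = 4*1792 = 7168
u_6 = 4*7168 = 28672
u_7 = 4*28672 = 114688
Sum = 7 + 28 + 112 + 448 + 1792 + 7168 + 28672 + 114688 = 152915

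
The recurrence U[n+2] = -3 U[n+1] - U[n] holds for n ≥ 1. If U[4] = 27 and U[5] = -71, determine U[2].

Rearranging, U[n-2] = -(U[n] + 3 U[n-1]).
U[3] = -(-71 + 3(27)) = -10
U[2] = -(27 + 3(-10)) = 3

3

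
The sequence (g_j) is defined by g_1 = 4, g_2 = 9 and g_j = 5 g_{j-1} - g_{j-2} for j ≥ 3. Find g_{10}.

2370964

g_3 = 5(9) - 4 = 41
g_4 = 5(41) - 9 = 196
g_5 = 5(196) - 41 = 939
g_6 = 5(939) - 196 = 4499
g_7 = 5(4499) - 939 = 21556
g_8 = 5(21556) - 4499 = 103281
g_9 = 5(103281) - 21556 = 494849
g_{10} = 5(494849) - 103281 = 2370964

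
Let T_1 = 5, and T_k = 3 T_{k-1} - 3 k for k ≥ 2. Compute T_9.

8217

T_2 = 3·5 - 6 = 9
T_3 = 3·9 - 9 = 18
T_4 = 3·18 - 12 = 42
T_5 = 3·42 - 15 = 111
T_6 = 3·111 - 18 = 315
T_7 = 3·315 - 21 = 924
T_8 = 3·924 - 24 = 2748
T_9 = 3·2748 - 27 = 8217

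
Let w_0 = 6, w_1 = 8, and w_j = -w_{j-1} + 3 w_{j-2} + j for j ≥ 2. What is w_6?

w_2 = -8 + 3*6 + 2 = 12
w_3 = -12 + 3*8 + 3 = 15
w_4 = -15 + 3*12 + 4 = 25
w_5 = -25 + 3*15 + 5 = 25
w_6 = -25 + 3*25 + 6 = 56

56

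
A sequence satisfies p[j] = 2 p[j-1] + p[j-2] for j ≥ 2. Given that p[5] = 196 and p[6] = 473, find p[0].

Rearranging, p[j-2] = p[j] - 2 p[j-1].
p[4] = 473 - 2(196) = 81
p[3] = 196 - 2(81) = 34
p[2] = 81 - 2(34) = 13
p[1] = 34 - 2(13) = 8
p[0] = 13 - 2(8) = -3

-3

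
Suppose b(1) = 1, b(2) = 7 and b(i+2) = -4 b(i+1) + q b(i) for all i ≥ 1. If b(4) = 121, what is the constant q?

3

b(3) = -28 + q
b(4) = 112 + 3q
So 112 + 3q = 121, giving q = 3.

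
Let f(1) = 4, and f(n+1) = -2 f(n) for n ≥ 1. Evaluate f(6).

f(2) = -2(4) = -8
f(3) = -2(-8) = 16
f(4) = -2(16) = -32
f(5) = -2(-32) = 64
f(6) = -2(64) = -128

-128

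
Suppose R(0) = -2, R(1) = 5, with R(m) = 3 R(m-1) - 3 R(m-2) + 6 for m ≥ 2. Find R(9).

-1776

R(2) = 3·5 - 3·(-2) + 6 = 27
R(3) = 3·27 - 3·5 + 6 = 72
R(4) = 3·72 - 3·27 + 6 = 141
R(5) = 3·141 - 3·72 + 6 = 213
R(6) = 3·213 - 3·141 + 6 = 222
R(7) = 3·222 - 3·213 + 6 = 33
R(8) = 3·33 - 3·222 + 6 = -561
R(9) = 3·(-561) - 3·33 + 6 = -1776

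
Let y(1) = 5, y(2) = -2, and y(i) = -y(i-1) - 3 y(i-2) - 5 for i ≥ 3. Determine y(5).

30

y(3) = -(-2) - 3(5) - 5 = -18
y(4) = -(-18) - 3(-2) - 5 = 19
y(5) = -19 - 3(-18) - 5 = 30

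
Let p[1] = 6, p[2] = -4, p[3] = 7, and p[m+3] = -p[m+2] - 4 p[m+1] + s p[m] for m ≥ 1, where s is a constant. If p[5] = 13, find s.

p[4] = 9 + 6s
p[5] = -37 - 10s
So -37 - 10s = 13, giving s = -5.

-5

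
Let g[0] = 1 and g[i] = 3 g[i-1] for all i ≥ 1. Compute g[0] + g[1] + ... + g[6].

1093

g[1] = 3(1) = 3
g[2] = 3(3) = 9
g[3] = 3(9) = 27
g[4] = 3(27) = 81
g[5] = 3(81) = 243
g[6] = 3(243) = 729
Sum = 1 + 3 + 9 + 27 + 81 + 243 + 729 = 1093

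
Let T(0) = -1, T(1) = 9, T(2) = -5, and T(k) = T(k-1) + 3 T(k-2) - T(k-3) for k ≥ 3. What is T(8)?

335

T(3) = (-5) + 3(9) - (-1) = 23
T(4) = 23 + 3(-5) - 9 = -1
T(5) = (-1) + 3(23) - (-5) = 73
T(6) = 73 + 3(-1) - 23 = 47
T(7) = 47 + 3(73) - (-1) = 267
T(8) = 267 + 3(47) - 73 = 335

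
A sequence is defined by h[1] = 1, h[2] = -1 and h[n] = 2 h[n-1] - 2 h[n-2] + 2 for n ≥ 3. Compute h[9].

h[3] = 2*(-1) - 2*1 + 2 = -2
h[4] = 2*(-2) - 2*(-1) + 2 = 0
h[5] = 2*0 - 2*(-2) + 2 = 6
h[6] = 2*6 - 2*0 + 2 = 14
h[7] = 2*14 - 2*6 + 2 = 18
h[8] = 2*18 - 2*14 + 2 = 10
h[9] = 2*10 - 2*18 + 2 = -14

-14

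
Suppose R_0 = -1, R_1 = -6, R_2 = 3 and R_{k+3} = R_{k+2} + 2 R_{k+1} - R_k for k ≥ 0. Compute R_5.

-15

R_3 = 3 + 2*(-6) - (-1) = -8
R_4 = (-8) + 2*3 - (-6) = 4
R_5 = 4 + 2*(-8) - 3 = -15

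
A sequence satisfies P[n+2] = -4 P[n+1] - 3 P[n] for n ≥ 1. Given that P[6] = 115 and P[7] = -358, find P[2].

-5

Rearranging, P[n-2] = (P[n] + 4 P[n-1]) / -3.
P[5] = (-358 + 4*115) / -3 = 102/-3 = -34
P[4] = (115 + 4*(-34)) / -3 = -21/-3 = 7
P[3] = (-34 + 4*7) / -3 = -6/-3 = 2
P[2] = (7 + 4*2) / -3 = 15/-3 = -5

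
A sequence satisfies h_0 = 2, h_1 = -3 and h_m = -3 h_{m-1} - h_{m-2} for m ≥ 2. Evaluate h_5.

-123

h_2 = -3*(-3) - 2 = 7
h_3 = -3*7 - (-3) = -18
h_4 = -3*(-18) - 7 = 47
h_5 = -3*47 - (-18) = -123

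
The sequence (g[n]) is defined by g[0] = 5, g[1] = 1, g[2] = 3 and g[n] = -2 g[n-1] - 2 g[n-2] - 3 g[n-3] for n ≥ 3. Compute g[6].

69

g[3] = -2·3 - 2·1 - 3·5 = -23
g[4] = -2·(-23) - 2·3 - 3·1 = 37
g[5] = -2·37 - 2·(-23) - 3·3 = -37
g[6] = -2·(-37) - 2·37 - 3·(-23) = 69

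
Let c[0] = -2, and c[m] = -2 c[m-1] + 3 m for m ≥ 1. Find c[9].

1375

c[1] = -2·(-2) + 3 = 7
c[2] = -2·7 + 6 = -8
c[3] = -2·(-8) + 9 = 25
c[4] = -2·25 + 12 = -38
c[5] = -2·(-38) + 15 = 91
c[6] = -2·91 + 18 = -164
c[7] = -2·(-164) + 21 = 349
c[8] = -2·349 + 24 = -674
c[9] = -2·(-674) + 27 = 1375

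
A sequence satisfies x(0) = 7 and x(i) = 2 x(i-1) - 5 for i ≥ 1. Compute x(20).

The fixed point is -5/(1 - 2) = 5, so x(i) - 5 = 2(x(i-1) - 5).
Hence x(i) = 2·2^i + 5.
x(20) = 2·2^{20} + 5 = 2·1048576 + 5 = 2097157.

2097157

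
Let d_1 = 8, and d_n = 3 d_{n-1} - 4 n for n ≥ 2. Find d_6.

744

d_2 = 3·8 - 8 = 16
d_3 = 3·16 - 12 = 36
d_4 = 3·36 - 16 = 92
d_5 = 3·92 - 20 = 256
d_6 = 3·256 - 24 = 744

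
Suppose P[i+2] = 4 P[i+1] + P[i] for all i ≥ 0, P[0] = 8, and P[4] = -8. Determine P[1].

-2

Let P[1] = x.
P[2] = 8 + 4x
P[3] = 32 + 17x
P[4] = 136 + 72x
So 136 + 72x = -8, giving x = -2.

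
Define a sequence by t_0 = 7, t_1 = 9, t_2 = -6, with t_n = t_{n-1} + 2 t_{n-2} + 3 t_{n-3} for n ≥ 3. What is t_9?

3624

t_3 = (-6) + 2(9) + 3(7) = 33
t_4 = 33 + 2(-6) + 3(9) = 48
t_5 = 48 + 2(33) + 3(-6) = 96
t_6 = 96 + 2(48) + 3(33) = 291
t_7 = 291 + 2(96) + 3(48) = 627
t_8 = 627 + 2(291) + 3(96) = 1497
t_9 = 1497 + 2(627) + 3(291) = 3624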